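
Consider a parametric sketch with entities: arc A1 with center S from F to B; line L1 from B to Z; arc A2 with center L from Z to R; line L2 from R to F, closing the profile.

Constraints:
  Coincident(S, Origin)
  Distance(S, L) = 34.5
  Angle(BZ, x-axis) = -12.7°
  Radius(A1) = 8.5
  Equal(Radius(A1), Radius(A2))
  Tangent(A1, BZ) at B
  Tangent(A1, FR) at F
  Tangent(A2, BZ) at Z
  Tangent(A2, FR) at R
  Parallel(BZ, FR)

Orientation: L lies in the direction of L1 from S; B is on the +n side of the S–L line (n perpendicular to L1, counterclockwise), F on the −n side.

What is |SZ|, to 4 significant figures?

35.53

The slot axis is L1's direction at -12.7°, so u = (cos -12.7°, sin -12.7°) = (0.9755, -0.2198) and n = (−sin -12.7°, cos -12.7°) = (0.2198, 0.9755). S is at the origin and L lies 34.5 along u from S, so L = 34.5·u = (33.66, -7.585). Tangency of A1 to both parallel lines with radius 8.5 puts B and F at S ± 8.5·n: B = (1.869, 8.292), F = (-1.869, -8.292). Equal radii place Z and R the same way about L: Z = L + 8.5·n = (35.52, 0.7073), R = L − 8.5·n = (31.79, -15.88). Then |SZ| = |Z − S| = 35.53.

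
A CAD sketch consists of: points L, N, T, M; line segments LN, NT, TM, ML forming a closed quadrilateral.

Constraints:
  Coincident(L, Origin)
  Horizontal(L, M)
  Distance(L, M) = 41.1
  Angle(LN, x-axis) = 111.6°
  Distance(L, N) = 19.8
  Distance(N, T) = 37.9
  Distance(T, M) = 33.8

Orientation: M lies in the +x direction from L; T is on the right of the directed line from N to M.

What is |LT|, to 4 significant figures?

18.39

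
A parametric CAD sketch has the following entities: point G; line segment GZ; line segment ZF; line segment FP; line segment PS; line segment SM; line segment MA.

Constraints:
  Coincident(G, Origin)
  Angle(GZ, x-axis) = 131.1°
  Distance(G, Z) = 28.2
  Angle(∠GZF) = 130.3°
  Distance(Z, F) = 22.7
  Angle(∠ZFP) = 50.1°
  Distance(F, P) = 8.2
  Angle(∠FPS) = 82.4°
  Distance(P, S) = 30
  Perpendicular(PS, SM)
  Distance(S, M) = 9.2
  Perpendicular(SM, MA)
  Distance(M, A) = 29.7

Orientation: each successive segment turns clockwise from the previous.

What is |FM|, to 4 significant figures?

28.94

G is at the origin; GZ runs at 131.1° with length 28.2, so Z = (-18.54, 21.25). ∠GZF = 130.3° gives ZF at 81.40° from the x-axis; with |ZF| = 22.7, F = (-15.14, 43.70). ∠ZFP = 50.1° gives FP at -48.50° from the x-axis; with |FP| = 8.2, P = (-9.710, 37.55). ∠FPS = 82.4° gives PS at -146.1° from the x-axis; with |PS| = 30.0, S = (-34.61, 20.82). The perpendicularity gives SM at right angles to PS, so SM runs at 123.9°; with |SM| = 9.2, M = (-39.74, 28.46). Then |FM| = |M − F| = 28.94.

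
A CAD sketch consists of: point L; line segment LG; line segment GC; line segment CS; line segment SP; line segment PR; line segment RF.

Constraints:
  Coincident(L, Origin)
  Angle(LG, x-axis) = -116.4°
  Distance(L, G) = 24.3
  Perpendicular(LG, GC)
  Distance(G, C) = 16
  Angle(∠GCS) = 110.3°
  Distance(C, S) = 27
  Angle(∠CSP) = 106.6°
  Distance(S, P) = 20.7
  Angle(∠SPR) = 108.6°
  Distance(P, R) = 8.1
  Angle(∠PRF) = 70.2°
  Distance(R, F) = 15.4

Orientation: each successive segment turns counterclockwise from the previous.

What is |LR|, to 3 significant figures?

9.12

∠CSP = 106.6° gives SP at 117° from the x-axis; with |SP| = 20.7, P = (13.9, 8.13). ∠SPR = 108.6° gives PR at -172° from the x-axis; with |PR| = 8.1, R = (5.86, 6.99). Then |LR| = |R − L| = 9.12.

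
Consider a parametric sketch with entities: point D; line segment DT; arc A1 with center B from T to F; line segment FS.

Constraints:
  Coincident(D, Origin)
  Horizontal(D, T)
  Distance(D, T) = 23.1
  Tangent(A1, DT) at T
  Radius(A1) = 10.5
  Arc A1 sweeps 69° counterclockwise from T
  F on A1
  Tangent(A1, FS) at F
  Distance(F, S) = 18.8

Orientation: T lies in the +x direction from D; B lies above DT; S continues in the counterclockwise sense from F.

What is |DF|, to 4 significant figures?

33.59

D is at the origin; D and T share the same y with |DT| = 23.1 and T on the +x side, so T = (23.10, 0.000). Tangency of A1 to DT means the radius BT is perpendicular to DT, so B = T + (0, 10.5) = (23.10, 10.50). On A1, T sits at bearing -90° from B; a 69° counterclockwise sweep puts F at bearing -21°, so F = B + 10.5·(cos -21°, sin -21°) = (32.90, 6.737). Then |DF| = |F − D| = 33.59.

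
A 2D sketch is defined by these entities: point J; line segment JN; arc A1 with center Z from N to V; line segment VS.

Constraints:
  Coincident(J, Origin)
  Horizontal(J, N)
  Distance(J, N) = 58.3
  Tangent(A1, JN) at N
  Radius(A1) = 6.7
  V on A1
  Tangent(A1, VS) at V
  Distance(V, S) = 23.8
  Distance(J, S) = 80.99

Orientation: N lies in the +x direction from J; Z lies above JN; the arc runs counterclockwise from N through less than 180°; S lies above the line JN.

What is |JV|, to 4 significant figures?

63.68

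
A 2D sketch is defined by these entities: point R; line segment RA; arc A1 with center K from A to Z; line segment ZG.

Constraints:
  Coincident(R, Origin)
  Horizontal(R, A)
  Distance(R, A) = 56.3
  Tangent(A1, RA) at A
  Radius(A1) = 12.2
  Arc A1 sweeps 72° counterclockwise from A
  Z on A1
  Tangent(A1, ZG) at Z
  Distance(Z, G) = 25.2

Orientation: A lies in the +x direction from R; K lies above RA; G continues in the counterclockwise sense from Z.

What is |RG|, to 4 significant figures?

82.33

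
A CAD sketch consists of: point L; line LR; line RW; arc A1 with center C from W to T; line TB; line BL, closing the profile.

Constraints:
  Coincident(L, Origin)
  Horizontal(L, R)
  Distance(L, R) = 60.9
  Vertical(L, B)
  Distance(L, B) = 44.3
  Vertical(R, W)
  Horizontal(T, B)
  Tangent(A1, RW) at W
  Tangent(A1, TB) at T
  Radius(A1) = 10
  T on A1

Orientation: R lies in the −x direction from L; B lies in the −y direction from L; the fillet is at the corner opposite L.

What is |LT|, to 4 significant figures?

67.48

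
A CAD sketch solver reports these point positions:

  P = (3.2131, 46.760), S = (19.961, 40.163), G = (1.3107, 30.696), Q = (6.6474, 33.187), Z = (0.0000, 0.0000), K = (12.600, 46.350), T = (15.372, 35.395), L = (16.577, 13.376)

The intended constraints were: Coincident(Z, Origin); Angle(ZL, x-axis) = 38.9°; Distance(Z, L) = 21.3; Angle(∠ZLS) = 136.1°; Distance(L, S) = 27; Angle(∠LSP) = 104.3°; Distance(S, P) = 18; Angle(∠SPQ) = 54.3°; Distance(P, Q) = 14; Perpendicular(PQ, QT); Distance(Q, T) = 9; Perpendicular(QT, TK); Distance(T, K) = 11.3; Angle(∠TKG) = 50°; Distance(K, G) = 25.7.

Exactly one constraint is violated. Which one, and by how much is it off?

Distance(K, G) = 25.7 — off by 6.40.

Z = (0.00, 0.00) ✓; ZL at 38.90° ✓; |ZL| = 21.30 ✓; ∠ZLS = 136.1° ✓; |LS| = 27.00 ✓; ∠LSP = 104.3° ✓; |SP| = 18.00 ✓; ∠SPQ = 54.30° ✓; |PQ| = 14.00 ✓; ∠(PQ, QT) = 90.00° ✓; |QT| = 9.000 ✓; ∠(QT, TK) = 90.00° ✓; |TK| = 11.30 ✓; ∠TKG = 50.00° ✓; |KG| = 19.30 ✗.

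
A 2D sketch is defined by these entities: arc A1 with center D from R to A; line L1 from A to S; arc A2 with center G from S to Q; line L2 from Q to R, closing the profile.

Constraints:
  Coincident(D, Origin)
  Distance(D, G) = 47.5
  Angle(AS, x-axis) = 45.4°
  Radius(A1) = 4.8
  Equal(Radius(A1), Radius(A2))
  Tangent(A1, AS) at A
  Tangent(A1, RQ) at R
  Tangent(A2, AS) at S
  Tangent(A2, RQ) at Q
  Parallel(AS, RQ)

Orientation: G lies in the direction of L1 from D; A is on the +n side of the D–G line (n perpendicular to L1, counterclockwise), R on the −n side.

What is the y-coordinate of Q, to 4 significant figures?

30.45

The slot axis is L1's direction at 45.4°, so u = (cos 45.4°, sin 45.4°) = (0.7022, 0.7120) and n = (−sin 45.4°, cos 45.4°) = (-0.7120, 0.7022). D is at the origin and G lies 47.5 along u from D, so G = 47.5·u = (33.35, 33.82). Tangency of A1 to both parallel lines with radius 4.8 puts A and R at D ± 4.8·n: A = (-3.418, 3.370), R = (3.418, -3.370). Equal radii place S and Q the same way about G: S = G + 4.8·n = (29.93, 37.19), Q = G − 4.8·n = (36.77, 30.45). So Q.y = 30.45.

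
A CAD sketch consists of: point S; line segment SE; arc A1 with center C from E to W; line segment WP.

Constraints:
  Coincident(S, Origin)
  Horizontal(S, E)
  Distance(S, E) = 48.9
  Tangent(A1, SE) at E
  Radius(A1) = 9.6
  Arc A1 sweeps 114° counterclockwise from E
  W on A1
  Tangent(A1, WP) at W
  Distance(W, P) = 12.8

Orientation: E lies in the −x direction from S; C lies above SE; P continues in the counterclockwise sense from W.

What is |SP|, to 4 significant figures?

51.87

On A1, E sits at bearing -90° from C; a 114° counterclockwise sweep puts W at bearing 24°, so W = C + 9.6·(cos 24°, sin 24°) = (-40.13, 13.50). Since A1 is tangent to WP there, CW ⟂ WP, so WP runs along (−sin 24°, cos 24°); with |WP| = 12.8, P = (-45.34, 25.20). Then |SP| = |P − S| = 51.87.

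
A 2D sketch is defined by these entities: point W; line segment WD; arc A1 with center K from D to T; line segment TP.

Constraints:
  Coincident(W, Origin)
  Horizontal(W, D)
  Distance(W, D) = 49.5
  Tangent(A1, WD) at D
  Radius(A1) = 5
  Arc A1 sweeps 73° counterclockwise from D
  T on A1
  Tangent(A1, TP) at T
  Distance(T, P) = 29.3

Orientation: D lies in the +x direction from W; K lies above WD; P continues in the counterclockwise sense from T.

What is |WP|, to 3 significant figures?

70.3

On A1, D sits at bearing -90° from K; a 73° counterclockwise sweep puts T at bearing -17°, so T = K + 5.0·(cos -17°, sin -17°) = (54.3, 3.54). The tangent condition forces KT to be normal to TP, so TP runs along (−sin -17°, cos -17°); with |TP| = 29.3, P = (62.8, 31.6). Then |WP| = |P − W| = 70.3.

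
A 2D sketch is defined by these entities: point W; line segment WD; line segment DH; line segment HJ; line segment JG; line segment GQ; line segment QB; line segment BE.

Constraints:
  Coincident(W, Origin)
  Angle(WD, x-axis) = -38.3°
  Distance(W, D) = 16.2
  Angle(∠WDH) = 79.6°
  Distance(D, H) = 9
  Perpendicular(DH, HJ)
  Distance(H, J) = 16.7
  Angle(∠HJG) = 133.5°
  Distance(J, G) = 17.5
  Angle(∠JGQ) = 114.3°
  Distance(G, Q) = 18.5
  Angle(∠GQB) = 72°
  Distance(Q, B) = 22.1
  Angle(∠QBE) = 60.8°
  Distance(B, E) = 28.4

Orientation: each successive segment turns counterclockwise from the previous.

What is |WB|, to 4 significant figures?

14.57

W is at the origin; WD runs at -38.3° with length 16.2, so D = (12.71, -10.04). ∠WDH = 79.6° gives DH at 62.10° from the x-axis; with |DH| = 9.0, H = (16.92, -2.087). DH ⟂ HJ, so HJ runs at 152.1°; with |HJ| = 16.7, J = (2.166, 5.728). ∠HJG = 133.5° gives JG at -161.4° from the x-axis; with |JG| = 17.5, G = (-14.42, 0.1461). ∠JGQ = 114.3° gives GQ at -95.70° from the x-axis; with |GQ| = 18.5, Q = (-16.26, -18.26). ∠GQB = 72.0° gives QB at 12.30° from the x-axis; with |QB| = 22.1, B = (5.335, -13.55). Then |WB| = |B − W| = 14.57.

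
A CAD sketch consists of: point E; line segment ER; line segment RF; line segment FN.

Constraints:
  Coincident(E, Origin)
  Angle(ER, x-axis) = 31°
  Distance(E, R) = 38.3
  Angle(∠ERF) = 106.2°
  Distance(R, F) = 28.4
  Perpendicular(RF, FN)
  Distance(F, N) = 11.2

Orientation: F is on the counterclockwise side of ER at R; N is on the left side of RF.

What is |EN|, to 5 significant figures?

46.711

E is at the origin; ER runs at 31.0° with length 38.3, so R = 38.3·(cos 31.0°, sin 31.0°) = (32.830, 19.726). ∠ERF = 106.2°, so RF runs at 31.0° + (180° − 106.2°) = 104.80° from the x-axis; with |RF| = 28.4, F = R + 28.4·(cos 104.80°, sin 104.80°) = (25.575, 47.184). The perpendicularity gives FN at right angles to RF; with |FN| = 11.2 on the left of RF, N = F + 11.2·(-0.96682, -0.25545) = (14.746, 44.323). Then |EN| = |N − E| = 46.711.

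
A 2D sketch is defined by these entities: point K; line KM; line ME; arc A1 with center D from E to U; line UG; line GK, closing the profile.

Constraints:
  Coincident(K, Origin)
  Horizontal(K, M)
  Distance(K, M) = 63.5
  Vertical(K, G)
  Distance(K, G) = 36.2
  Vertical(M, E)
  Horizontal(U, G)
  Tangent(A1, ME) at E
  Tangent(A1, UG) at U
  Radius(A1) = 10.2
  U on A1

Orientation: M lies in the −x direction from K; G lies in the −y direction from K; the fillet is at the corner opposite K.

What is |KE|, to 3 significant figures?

68.6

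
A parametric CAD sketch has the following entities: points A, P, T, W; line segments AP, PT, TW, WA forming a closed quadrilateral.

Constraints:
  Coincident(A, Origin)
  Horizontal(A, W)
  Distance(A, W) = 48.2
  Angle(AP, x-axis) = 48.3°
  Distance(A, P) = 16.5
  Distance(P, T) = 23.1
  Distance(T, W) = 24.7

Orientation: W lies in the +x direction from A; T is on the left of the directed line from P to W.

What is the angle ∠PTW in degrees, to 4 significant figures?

110.2°

A is at the origin; A and W share the same y with |AW| = 48.2 and W in +x, so W = (48.2, 0). AP runs at 48.3° with |AP| = 16.5, so P = (10.98, 12.32). T is determined by |PT| = 23.1 and |TW| = 24.7 together: it lies at the intersection of circle(P, 23.1) and circle(W, 24.7). With |PW| = 39.21, the foot of the radical line on PW is 18.63 from P and the perpendicular offset is √(23.1² − 18.63²) = 13.66. Taking the left-of-PW solution: T = (32.95, 19.43).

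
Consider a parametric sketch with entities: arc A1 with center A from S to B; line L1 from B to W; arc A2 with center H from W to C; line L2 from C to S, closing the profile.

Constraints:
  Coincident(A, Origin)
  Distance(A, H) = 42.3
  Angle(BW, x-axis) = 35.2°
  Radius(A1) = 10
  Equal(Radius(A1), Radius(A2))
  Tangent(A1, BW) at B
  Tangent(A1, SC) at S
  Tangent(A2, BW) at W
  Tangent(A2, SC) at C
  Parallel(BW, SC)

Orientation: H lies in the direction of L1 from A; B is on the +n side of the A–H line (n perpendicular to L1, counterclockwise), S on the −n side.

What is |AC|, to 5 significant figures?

43.466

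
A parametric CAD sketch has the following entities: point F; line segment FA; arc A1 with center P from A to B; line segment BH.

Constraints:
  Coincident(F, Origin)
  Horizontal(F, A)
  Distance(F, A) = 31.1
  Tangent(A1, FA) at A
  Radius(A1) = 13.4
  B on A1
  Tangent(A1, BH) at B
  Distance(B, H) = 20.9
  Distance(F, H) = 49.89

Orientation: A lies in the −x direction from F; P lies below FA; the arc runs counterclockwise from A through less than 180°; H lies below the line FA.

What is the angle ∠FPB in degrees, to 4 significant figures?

172.9°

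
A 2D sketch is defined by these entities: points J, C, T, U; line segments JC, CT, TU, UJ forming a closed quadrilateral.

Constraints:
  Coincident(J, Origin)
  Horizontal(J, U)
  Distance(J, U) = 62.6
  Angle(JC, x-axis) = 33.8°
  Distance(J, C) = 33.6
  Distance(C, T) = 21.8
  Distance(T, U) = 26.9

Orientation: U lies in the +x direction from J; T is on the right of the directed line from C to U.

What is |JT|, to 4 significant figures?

35.79

Checks: |CT| = 21.80 ✓; |TU| = 26.90 ✓.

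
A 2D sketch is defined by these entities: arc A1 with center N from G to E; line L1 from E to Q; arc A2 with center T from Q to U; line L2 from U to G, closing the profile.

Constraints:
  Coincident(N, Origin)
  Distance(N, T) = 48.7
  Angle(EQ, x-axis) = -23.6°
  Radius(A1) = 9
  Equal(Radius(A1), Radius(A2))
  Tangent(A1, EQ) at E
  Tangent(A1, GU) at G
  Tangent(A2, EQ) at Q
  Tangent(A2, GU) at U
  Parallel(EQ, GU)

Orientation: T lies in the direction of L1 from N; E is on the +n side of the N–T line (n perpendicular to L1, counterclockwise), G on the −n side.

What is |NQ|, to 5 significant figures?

49.525

Tangency of A1 to both parallel lines with radius 9.0 puts E and G at N ± 9.0·n: E = (3.6031, 8.2473), G = (-3.6031, -8.2473). Equal radii place Q and U the same way about T: Q = T + 9.0·n = (48.230, -11.250), U = T − 9.0·n = (41.024, -27.744). Then |NQ| = |Q − N| = 49.525.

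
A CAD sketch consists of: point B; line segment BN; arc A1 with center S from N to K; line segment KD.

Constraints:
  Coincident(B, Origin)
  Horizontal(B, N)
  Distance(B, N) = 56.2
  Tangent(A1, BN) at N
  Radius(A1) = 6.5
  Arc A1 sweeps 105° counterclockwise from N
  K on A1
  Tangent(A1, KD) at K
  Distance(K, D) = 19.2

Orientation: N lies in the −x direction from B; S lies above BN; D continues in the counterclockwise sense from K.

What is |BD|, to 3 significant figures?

61.1

On A1, N sits at bearing -90° from S; a 105° counterclockwise sweep puts K at bearing 15°, so K = S + 6.5·(cos 15°, sin 15°) = (-49.9, 8.18). Since A1 is tangent to KD there, SK ⟂ KD, so KD runs along (−sin 15°, cos 15°); with |KD| = 19.2, D = (-54.9, 26.7). Then |BD| = |D − B| = 61.1.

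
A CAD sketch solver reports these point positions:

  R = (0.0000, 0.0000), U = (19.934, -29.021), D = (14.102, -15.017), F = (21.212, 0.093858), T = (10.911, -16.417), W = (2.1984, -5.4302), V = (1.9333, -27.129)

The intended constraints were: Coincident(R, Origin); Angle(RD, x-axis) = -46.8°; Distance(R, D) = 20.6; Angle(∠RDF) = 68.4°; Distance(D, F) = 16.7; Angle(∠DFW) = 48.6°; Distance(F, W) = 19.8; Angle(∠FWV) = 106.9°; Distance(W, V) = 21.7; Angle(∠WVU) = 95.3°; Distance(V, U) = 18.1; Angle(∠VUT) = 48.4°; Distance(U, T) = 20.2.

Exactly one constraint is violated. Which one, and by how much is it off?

Distance(U, T) = 20.2 — off by 4.70.

R = (0.00, 0.00) ✓; RD at -46.80° ✓; |RD| = 20.60 ✓; ∠RDF = 68.40° ✓; |DF| = 16.70 ✓; ∠DFW = 48.60° ✓; |FW| = 19.80 ✓; ∠FWV = 106.9° ✓; |WV| = 21.70 ✓; ∠WVU = 95.30° ✓; |VU| = 18.10 ✓; ∠VUT = 48.40° ✓; |UT| = 15.50 ✗.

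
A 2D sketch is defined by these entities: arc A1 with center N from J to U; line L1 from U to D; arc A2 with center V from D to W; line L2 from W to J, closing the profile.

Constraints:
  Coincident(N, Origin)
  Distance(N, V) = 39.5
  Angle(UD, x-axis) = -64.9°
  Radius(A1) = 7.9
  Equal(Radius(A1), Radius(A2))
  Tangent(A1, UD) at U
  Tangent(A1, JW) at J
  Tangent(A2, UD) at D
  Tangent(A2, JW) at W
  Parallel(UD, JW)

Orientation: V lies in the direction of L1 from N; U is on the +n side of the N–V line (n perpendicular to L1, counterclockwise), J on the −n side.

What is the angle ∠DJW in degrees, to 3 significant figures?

21.8°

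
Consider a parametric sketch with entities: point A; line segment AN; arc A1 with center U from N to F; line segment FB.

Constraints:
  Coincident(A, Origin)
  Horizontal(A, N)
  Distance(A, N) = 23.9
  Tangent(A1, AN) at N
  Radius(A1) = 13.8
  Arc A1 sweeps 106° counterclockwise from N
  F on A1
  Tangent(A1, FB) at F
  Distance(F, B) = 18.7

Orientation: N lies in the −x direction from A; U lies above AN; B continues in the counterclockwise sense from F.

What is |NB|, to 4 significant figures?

36.49

On A1, N sits at bearing -90° from U; a 106° counterclockwise sweep puts F at bearing 16°, so F = U + 13.8·(cos 16°, sin 16°) = (-10.63, 17.60). A1 meets FB tangentially, so UF is at right angles to FB, so FB runs along (−sin 16°, cos 16°); with |FB| = 18.7, B = (-15.79, 35.58). Then |NB| = |B − N| = 36.49.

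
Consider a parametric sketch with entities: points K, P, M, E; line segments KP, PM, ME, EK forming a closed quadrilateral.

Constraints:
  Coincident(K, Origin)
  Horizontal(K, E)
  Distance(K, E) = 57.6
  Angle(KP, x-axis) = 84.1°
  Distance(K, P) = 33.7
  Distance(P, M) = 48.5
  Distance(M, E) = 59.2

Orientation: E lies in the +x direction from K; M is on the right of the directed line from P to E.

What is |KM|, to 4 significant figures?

14.88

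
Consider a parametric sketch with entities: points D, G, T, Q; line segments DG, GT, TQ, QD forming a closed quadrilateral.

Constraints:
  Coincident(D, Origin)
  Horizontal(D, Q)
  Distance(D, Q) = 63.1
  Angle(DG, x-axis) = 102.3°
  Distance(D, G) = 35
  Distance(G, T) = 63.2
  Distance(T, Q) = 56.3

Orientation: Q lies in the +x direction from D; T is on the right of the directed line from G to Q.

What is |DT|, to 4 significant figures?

28.71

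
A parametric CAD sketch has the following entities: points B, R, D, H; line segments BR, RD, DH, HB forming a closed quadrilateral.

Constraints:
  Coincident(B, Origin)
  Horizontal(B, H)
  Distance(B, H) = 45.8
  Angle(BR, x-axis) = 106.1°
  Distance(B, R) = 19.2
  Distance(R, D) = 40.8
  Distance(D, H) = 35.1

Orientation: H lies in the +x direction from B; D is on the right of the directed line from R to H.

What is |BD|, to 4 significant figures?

22.63

Checks: |BH| = 45.80 ✓; |BR| = 19.20 ✓; |RD| = 40.80 ✓; |DH| = 35.10 ✓.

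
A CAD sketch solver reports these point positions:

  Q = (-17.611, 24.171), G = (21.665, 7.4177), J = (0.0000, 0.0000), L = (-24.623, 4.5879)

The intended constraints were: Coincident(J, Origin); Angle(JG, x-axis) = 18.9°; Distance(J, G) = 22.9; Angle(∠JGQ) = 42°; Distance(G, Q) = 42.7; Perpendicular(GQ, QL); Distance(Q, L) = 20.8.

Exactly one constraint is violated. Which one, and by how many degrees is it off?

Perpendicular(GQ, QL) — off by 3.40°.

J = (0.00, 0.00) ✓; JG at 18.90° ✓; |JG| = 22.90 ✓; ∠JGQ = 42.00° ✓; |GQ| = 42.70 ✓; ∠(GQ, QL) = 93.40° ✗; |QL| = 20.80 ✓.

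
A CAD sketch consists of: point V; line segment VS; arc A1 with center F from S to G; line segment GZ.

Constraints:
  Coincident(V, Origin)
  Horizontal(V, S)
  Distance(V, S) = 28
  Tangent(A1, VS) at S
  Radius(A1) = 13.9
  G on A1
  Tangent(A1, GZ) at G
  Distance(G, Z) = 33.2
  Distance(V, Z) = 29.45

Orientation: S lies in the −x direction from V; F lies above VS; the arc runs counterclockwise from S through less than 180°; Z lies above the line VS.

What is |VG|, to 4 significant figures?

18.30

Checks: |FG| = 13.90 ✓; ∠(FG, GZ) = 90.00° ✓; |GZ| = 33.20 ✓; |VZ| = 29.45 ✓.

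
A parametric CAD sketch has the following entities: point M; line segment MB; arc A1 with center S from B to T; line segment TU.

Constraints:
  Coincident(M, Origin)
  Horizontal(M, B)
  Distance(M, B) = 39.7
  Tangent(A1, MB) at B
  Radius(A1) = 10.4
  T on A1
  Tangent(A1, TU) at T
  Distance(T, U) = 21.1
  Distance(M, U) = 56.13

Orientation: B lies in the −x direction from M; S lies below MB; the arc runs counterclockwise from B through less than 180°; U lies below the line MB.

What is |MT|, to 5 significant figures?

51.435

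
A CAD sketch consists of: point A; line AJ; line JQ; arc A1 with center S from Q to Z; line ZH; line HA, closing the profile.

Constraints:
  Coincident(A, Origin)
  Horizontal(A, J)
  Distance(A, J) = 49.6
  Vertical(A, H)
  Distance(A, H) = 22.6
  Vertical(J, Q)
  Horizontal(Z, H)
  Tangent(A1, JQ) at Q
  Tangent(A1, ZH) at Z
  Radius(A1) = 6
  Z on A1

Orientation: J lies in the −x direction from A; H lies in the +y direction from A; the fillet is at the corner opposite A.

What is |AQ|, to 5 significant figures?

52.304

The virtual corner opposite A is at (-49.600, 22.600). The tangent condition forces SQ to be normal to JQ and the tangent condition forces SZ to be normal to ZH, with radius 6.0, so the center S sits 6.0 in from both sides at S = (-43.600, 16.600). That places the tangent points at Q = (-49.600, 16.600) on JQ and Z = (-43.600, 22.600) on ZH. Then |AQ| = |Q − A| = 52.304.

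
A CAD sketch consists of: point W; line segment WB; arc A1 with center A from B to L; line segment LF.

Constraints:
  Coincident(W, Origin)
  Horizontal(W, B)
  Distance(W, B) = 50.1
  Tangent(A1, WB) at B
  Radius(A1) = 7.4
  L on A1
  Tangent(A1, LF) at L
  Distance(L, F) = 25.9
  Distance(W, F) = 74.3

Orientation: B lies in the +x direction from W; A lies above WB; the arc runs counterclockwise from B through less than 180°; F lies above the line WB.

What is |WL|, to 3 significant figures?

56.6

Checks: |AL| = 7.400 ✓; ∠(AL, LF) = 90.00° ✓; |LF| = 25.90 ✓; |WF| = 74.30 ✓.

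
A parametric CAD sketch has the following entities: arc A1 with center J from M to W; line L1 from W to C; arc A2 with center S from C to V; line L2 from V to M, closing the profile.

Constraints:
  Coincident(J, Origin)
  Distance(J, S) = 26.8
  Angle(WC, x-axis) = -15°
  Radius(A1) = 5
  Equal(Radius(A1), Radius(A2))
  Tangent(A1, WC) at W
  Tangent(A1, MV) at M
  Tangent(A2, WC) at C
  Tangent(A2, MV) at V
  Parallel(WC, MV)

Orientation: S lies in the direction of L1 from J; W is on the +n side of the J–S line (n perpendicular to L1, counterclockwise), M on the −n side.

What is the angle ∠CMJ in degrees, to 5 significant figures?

69.538°

The slot axis is L1's direction at -15.0°, so u = (cos -15.0°, sin -15.0°) = (0.96593, -0.25882) and n = (−sin -15.0°, cos -15.0°) = (0.25882, 0.96593). J is at the origin and S lies 26.8 along u from J, so S = 26.8·u = (25.887, -6.9364). Tangency of A1 to both parallel lines with radius 5.0 puts W and M at J ± 5.0·n: W = (1.2941, 4.8296), M = (-1.2941, -4.8296). Equal radii place C and V the same way about S: C = S + 5.0·n = (27.181, -2.1067), V = S − 5.0·n = (24.593, -11.766). Then cos ∠CMJ = MC·MJ / (|MC||MJ|), giving 69.538°.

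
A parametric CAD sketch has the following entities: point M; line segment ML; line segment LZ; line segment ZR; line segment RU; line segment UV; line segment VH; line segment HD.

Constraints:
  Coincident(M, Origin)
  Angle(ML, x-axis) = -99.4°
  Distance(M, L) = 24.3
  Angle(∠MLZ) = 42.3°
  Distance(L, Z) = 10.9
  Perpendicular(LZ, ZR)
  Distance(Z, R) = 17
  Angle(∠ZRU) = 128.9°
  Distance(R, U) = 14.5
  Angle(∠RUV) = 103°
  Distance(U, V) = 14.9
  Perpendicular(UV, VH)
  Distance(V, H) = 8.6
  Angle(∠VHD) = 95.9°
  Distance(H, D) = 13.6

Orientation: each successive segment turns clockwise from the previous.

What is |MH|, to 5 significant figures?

25.543

M is at the origin; ML runs at -99.4° with length 24.3, so L = (-3.9688, -23.974). ∠MLZ = 42.3° gives LZ at 122.90° from the x-axis; with |LZ| = 10.9, Z = (-9.8894, -14.822). LZ ⟂ ZR, so ZR runs at 32.900°; with |ZR| = 17.0, R = (4.3841, -5.5879). ∠ZRU = 128.9° gives RU at -18.200° from the x-axis; with |RU| = 14.5, U = (18.159, -10.117). ∠RUV = 103.0° gives UV at -95.200° from the x-axis; with |UV| = 14.9, V = (16.808, -24.955). The perpendicularity gives VH at right angles to UV, so VH runs at 174.80°; with |VH| = 8.6, H = (8.2437, -24.176). Then |MH| = |H − M| = 25.543.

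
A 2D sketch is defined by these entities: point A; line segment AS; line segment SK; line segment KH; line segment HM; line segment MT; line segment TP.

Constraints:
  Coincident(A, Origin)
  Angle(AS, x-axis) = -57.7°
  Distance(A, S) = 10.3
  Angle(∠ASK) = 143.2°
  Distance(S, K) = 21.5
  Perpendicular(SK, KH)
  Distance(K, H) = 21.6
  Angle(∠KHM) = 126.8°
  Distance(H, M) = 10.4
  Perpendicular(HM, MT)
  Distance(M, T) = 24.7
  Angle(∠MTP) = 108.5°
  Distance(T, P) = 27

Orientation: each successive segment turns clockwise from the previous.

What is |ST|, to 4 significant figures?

8.214

∠KHM = 126.8° gives HM at 122.3° from the x-axis; with |HM| = 10.4, M = (-23.27, -19.65). HM ⟂ MT, so MT runs at 32.30°; with |MT| = 24.7, T = (-2.396, -6.456). Then |ST| = |T − S| = 8.214.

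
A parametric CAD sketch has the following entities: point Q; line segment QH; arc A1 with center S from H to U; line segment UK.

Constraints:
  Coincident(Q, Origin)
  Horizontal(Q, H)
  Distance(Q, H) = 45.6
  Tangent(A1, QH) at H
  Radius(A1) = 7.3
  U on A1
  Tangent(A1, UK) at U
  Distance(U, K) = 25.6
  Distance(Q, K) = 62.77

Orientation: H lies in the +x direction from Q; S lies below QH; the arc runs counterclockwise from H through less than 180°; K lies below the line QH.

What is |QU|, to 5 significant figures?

41.092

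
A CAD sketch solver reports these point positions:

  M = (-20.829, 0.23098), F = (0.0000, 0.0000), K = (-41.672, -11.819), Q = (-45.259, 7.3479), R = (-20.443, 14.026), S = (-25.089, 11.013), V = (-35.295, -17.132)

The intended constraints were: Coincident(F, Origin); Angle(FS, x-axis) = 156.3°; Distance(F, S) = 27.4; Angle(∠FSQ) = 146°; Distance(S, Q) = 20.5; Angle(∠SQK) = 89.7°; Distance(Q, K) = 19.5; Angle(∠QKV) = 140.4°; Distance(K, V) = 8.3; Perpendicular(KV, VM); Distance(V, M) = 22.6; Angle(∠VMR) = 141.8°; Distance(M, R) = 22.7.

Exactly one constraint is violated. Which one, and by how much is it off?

Distance(M, R) = 22.7 — off by 8.90.

F = (0.00, 0.00) ✓; FS at 156.3° ✓; |FS| = 27.40 ✓; ∠FSQ = 146.0° ✓; |SQ| = 20.50 ✓; ∠SQK = 89.70° ✓; |QK| = 19.50 ✓; ∠QKV = 140.4° ✓; |KV| = 8.300 ✓; ∠(KV, VM) = 90.00° ✓; |VM| = 22.60 ✓; ∠VMR = 141.8° ✓; |MR| = 13.80 ✗.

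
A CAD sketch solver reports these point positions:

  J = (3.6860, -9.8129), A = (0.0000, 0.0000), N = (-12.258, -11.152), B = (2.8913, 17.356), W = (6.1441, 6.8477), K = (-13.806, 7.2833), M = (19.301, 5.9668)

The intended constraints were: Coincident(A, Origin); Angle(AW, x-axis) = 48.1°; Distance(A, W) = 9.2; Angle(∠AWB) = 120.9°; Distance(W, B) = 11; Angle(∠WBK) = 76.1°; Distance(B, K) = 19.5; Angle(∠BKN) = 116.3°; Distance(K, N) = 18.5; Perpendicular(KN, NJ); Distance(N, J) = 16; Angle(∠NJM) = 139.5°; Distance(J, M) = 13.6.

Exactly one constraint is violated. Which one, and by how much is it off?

Distance(J, M) = 13.6 — off by 8.60.

A = (0.00, 0.00) ✓; AW at 48.10° ✓; |AW| = 9.200 ✓; ∠AWB = 120.9° ✓; |WB| = 11.00 ✓; ∠WBK = 76.10° ✓; |BK| = 19.50 ✓; ∠BKN = 116.3° ✓; |KN| = 18.50 ✓; ∠(KN, NJ) = 90.00° ✓; |NJ| = 16.00 ✓; ∠NJM = 139.5° ✓; |JM| = 22.20 ✗.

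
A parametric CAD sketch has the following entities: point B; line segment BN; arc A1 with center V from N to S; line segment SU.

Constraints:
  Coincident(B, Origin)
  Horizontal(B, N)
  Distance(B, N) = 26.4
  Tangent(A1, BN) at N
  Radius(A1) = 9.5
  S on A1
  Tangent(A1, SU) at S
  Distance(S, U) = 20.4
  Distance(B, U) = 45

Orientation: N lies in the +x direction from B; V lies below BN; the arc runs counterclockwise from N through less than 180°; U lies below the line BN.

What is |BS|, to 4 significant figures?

24.78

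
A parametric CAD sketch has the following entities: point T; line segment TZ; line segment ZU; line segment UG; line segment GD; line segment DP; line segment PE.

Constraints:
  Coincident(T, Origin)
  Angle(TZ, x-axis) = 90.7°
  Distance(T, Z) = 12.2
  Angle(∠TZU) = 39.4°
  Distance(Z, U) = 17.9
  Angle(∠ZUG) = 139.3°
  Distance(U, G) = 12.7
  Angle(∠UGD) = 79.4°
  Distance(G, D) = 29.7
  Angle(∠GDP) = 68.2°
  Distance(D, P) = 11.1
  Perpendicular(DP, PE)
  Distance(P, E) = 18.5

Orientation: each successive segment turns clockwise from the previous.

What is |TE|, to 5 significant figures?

9.8974

T is at the origin; TZ runs at 90.7° with length 12.2, so Z = (-0.14905, 12.199). ∠TZU = 39.4° gives ZU at -49.900° from the x-axis; with |ZU| = 17.9, U = (11.381, -1.4930). ∠ZUG = 139.3° gives UG at -90.600° from the x-axis; with |UG| = 12.7, G = (11.248, -14.192). ∠UGD = 79.4° gives GD at 168.80° from the x-axis; with |GD| = 29.7, D = (-17.887, -8.4235). ∠GDP = 68.2° gives DP at 57.000° from the x-axis; with |DP| = 11.1, P = (-11.841, 0.88570). DP is perpendicular to PE, so PE runs at -33.000°; with |PE| = 18.5, E = (3.6743, -9.1901). Then |TE| = |E − T| = 9.8974.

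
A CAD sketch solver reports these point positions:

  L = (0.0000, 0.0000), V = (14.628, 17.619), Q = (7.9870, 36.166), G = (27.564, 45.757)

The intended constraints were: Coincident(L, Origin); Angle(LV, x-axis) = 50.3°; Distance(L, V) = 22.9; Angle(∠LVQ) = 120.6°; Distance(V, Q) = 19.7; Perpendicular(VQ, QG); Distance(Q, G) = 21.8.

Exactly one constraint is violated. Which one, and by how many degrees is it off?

Perpendicular(VQ, QG) — off by 6.40°.

L = (0.00, 0.00) ✓; LV at 50.30° ✓; |LV| = 22.90 ✓; ∠LVQ = 120.6° ✓; |VQ| = 19.70 ✓; ∠(VQ, QG) = 83.60° ✗; |QG| = 21.80 ✓.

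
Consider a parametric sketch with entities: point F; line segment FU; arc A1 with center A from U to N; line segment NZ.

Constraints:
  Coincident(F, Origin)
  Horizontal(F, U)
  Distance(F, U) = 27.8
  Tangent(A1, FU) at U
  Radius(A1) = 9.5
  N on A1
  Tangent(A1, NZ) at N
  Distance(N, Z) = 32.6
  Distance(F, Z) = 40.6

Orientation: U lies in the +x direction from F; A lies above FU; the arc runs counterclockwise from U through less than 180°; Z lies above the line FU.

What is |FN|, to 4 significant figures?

38.10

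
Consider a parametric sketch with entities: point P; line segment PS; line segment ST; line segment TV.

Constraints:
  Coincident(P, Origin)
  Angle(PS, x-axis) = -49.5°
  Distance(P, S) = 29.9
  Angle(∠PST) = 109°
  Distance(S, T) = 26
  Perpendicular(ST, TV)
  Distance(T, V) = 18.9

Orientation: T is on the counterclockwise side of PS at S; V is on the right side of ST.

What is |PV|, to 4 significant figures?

59.18

∠PST = 109.0°, so ST runs at -49.5° + (180° − 109.0°) = 21.50° from the x-axis; with |ST| = 26.0, T = S + 26.0·(cos 21.50°, sin 21.50°) = (43.61, -13.21). The perpendicularity gives TV at right angles to ST; with |TV| = 18.9 on the right of ST, V = T + 18.9·(0.3665, -0.9304) = (50.54, -30.79). Then |PV| = |V − P| = 59.18.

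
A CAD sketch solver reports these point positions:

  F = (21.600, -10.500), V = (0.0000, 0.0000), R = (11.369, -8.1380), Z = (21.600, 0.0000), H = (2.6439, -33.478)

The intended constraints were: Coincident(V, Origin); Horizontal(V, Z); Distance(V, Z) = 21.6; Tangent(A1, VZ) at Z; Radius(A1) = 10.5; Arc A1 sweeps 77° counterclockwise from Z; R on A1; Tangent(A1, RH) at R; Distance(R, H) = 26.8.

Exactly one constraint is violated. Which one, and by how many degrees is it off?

Tangent(A1, RH) at R — off by 6.00°.

V = (0.00, 0.00) ✓; V.y = 0.00, Z.y = 0.00 ✓; |VZ| = 21.60 ✓; ∠(FZ, ZV) = 90.00° ✓; |FZ| = 10.50 ✓; bearing(F→R) − bearing(F→Z) = 77.00° ✓; |FR| = 10.50 ✓; ∠(FR, RH) = 96.00° ✗; |RH| = 26.80 ✓.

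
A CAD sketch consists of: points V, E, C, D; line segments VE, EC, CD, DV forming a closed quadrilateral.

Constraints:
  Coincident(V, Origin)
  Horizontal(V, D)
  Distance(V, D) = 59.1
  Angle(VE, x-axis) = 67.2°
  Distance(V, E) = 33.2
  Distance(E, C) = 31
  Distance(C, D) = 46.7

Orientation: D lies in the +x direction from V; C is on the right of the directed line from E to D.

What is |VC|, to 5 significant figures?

12.408

V is at the origin; VD is horizontal with |VD| = 59.1 and D in +x, so D = (59.1, 0). VE runs at 67.2° with |VE| = 33.2, so E = (12.866, 30.606). C is determined by |EC| = 31.0 and |CD| = 46.7 together: it lies at the intersection of circle(E, 31.0) and circle(D, 46.7). With |ED| = 55.447, the foot of the radical line on ED is 16.723 from E and the perpendicular offset is √(31.0² − 16.723²) = 26.103. Taking the right-of-ED solution: C = (12.402, -0.39067).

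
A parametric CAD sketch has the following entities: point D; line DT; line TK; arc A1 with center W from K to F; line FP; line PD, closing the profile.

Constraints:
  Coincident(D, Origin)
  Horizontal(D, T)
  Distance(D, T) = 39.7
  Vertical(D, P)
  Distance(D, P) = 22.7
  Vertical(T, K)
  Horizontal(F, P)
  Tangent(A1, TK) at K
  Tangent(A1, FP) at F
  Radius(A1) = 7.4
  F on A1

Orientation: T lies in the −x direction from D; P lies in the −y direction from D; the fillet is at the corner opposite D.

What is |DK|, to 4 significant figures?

42.55

D is at the origin; D and T share the same y with |DT| = 39.7 and T on the −x side, so T = (-39.70, 0.000). D and P share the same x with |DP| = 22.7 and P on the −y side, so P = (0.000, -22.70). The virtual corner opposite D is at (-39.70, -22.70). Since A1 is tangent to TK there, WK ⟂ TK and since A1 is tangent to FP there, WF ⟂ FP, with radius 7.4, so the center W sits 7.4 in from both sides at W = (-32.30, -15.30). That places the tangent points at K = (-39.70, -15.30) on TK and F = (-32.30, -22.70) on FP. Then |DK| = |K − D| = 42.55.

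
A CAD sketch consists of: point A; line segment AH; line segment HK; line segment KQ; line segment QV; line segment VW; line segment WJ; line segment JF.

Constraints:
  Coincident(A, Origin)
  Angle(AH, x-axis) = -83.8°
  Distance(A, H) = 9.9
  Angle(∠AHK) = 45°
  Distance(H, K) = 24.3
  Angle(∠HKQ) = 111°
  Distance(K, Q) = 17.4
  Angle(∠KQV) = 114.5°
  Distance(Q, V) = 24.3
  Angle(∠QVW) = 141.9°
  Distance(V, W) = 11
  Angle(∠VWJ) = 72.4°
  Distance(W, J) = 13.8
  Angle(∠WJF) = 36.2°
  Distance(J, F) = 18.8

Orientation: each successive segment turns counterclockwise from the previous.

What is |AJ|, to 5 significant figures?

14.544

∠QVW = 141.9° gives VW at -136.20° from the x-axis; with |VW| = 11.0, W = (-24.576, 14.107). ∠VWJ = 72.4° gives WJ at -28.600° from the x-axis; with |WJ| = 13.8, J = (-12.460, 7.5012). Then |AJ| = |J − A| = 14.544.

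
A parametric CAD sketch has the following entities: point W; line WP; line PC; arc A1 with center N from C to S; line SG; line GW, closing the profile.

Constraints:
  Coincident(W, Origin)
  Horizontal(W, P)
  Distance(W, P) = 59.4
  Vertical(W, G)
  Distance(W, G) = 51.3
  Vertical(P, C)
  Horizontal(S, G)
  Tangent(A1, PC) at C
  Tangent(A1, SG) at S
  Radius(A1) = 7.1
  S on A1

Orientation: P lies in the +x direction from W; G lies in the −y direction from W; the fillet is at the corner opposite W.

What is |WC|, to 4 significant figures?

74.04

The virtual corner opposite W is at (59.40, -51.30). The tangent condition forces NC to be normal to PC and the tangent condition forces NS to be normal to SG, with radius 7.1, so the center N sits 7.1 in from both sides at N = (52.30, -44.20). That places the tangent points at C = (59.40, -44.20) on PC and S = (52.30, -51.30) on SG. Then |WC| = |C − W| = 74.04.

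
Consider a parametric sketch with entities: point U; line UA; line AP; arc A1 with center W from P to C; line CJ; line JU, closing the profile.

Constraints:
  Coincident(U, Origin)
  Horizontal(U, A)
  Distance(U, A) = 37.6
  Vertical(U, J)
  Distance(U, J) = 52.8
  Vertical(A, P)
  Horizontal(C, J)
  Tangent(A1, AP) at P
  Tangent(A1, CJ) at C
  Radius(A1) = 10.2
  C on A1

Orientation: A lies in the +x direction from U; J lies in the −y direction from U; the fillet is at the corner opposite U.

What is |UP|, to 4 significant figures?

56.82

U is at the origin; UA is horizontal with |UA| = 37.6 and A on the +x side, so A = (37.60, 0.000). UJ is vertical with |UJ| = 52.8 and J on the −y side, so J = (0.000, -52.80). The virtual corner opposite U is at (37.60, -52.80). Tangency of A1 to AP means the radius WP is perpendicular to AP and the tangent condition forces WC to be normal to CJ, with radius 10.2, so the center W sits 10.2 in from both sides at W = (27.40, -42.60). That places the tangent points at P = (37.60, -42.60) on AP and C = (27.40, -52.80) on CJ. Then |UP| = |P − U| = 56.82.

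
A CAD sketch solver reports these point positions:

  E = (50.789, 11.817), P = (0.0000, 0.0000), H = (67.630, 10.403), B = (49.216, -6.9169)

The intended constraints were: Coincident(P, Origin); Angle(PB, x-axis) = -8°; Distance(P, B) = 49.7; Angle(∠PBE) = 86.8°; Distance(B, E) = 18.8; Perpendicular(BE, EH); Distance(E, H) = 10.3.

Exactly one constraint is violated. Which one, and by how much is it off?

Distance(E, H) = 10.3 — off by 6.60.

P = (0.00, 0.00) ✓; PB at -8.000° ✓; |PB| = 49.70 ✓; ∠PBE = 86.80° ✓; |BE| = 18.80 ✓; ∠(BE, EH) = 90.00° ✓; |EH| = 16.90 ✗.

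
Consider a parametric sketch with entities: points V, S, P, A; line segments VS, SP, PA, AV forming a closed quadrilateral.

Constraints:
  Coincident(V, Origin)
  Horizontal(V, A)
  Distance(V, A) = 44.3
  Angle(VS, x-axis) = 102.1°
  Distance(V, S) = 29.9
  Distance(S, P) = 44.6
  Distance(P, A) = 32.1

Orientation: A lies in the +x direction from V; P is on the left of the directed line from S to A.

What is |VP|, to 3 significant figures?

49.6

V is at the origin; V and A share the same y with |VA| = 44.3 and A in +x, so A = (44.3, 0). VS runs at 102.1° with |VS| = 29.9, so S = (-6.27, 29.2). P is determined by |SP| = 44.6 and |PA| = 32.1 together: it lies at the intersection of circle(S, 44.6) and circle(A, 32.1). With |SA| = 58.4, the foot of the radical line on SA is 37.4 from S and the perpendicular offset is √(44.6² − 37.4²) = 24.3. Taking the left-of-SA solution: P = (38.3, 31.5).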